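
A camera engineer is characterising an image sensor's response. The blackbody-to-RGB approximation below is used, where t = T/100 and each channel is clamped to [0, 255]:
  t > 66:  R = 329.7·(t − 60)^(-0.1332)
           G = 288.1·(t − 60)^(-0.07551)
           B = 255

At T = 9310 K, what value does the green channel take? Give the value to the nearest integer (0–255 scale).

221

t = 9310/100 = 93.1; the t > 66 branch applies.
G = 288.1·(93.1 − 60)^(-0.07551) = 288.1·33.1^(-0.07551) = 288.1·0.76778 = 221.198.
Rounded: 221.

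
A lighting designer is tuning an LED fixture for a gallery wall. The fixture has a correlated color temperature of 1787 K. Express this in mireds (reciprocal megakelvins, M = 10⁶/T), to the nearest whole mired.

560 mireds

M = 10⁶ / 1787 = 559.597 → 560 mireds.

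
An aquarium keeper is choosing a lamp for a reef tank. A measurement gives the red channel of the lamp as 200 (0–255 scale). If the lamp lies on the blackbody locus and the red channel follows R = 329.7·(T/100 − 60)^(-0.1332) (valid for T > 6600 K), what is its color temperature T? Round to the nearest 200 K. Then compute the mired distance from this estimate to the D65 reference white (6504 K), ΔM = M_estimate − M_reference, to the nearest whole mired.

(t − 60)^(-0.1332) = 200/329.7 = 0.60661.
t − 60 = 0.60661^(1/-0.1332) = 0.60661^(-7.508) = 42.638, so t = 102.638.
T = 100·t = 10264 K → 10200 K to the nearest 200 K.
M_estimate = 10⁶/10200 = 98.04; M_reference = 10⁶/6504 = 153.75.
ΔM = 98.04 − 153.75 = -55.71 → -56 mireds.

-56 mireds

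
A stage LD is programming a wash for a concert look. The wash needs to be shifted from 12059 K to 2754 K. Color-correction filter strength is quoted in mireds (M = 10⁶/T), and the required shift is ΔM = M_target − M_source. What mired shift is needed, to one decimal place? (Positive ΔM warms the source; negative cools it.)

+280.2 mireds

M_source = 10⁶/12059 = 82.926; M_target = 10⁶/2754 = 363.108.
ΔM = 363.108 − 82.926 = 280.183 → +280.2 mireds, a warming shift.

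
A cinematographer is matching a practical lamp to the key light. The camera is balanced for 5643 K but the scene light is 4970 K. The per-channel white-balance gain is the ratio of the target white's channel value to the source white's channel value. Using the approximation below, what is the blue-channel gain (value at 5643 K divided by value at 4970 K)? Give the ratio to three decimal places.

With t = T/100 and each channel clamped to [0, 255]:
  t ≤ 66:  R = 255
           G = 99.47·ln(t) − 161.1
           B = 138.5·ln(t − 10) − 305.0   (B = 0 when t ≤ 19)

1.106

At 4970 K (t = 49.7):
  B = 138.5·ln(49.7 − 10) − 305.0 = 138.5·ln 39.7 − 305.0 = 138.5·3.6814 − 305.0 = 204.867.
At 5643 K (t = 56.43):
  B = 138.5·ln(56.43 − 10) − 305.0 = 138.5·ln 46.43 − 305.0 = 138.5·3.8379 − 305.0 = 226.555.
Gain = 226.555 / 204.867 = 1.1059 → 1.106.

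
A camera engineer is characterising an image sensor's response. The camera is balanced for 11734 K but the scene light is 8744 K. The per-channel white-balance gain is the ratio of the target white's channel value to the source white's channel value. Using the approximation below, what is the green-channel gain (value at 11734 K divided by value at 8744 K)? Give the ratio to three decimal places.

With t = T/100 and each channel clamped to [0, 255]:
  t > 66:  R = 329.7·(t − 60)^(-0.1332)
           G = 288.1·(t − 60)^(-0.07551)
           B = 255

At 8744 K (t = 87.44):
  G = 288.1·(87.44 − 60)^(-0.07551) = 288.1·27.44^(-0.07551) = 288.1·0.77873 = 224.352.
At 11734 K (t = 117.34):
  G = 288.1·(117.34 − 60)^(-0.07551) = 288.1·57.34^(-0.07551) = 288.1·0.73658 = 212.208.
Gain = 212.208 / 224.352 = 0.9459 → 0.946.

0.946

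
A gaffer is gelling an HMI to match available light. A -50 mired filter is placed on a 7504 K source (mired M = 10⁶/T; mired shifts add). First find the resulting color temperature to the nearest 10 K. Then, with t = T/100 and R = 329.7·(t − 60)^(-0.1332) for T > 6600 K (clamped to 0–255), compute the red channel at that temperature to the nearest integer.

M_in = 10⁶/7504 = 133.26; M_out = 133.26 + (-50) = 83.26.
T_out = 10⁶/83.26 = 12010.2 K → 12010 K; t = 120.1.
R = 329.7·(120.1 − 60)^(-0.1332) = 329.7·60.1^(-0.1332) = 329.7·0.57950 = 191.061.
Rounded: 191.

191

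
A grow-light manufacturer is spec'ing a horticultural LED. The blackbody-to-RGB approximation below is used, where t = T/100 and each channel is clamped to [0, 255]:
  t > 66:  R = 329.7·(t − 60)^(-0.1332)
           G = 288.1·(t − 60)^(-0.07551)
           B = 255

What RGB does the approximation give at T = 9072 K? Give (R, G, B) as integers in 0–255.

(209, 222, 255)

t = 9072/100 = 90.72; the t > 66 branch applies.
R = 329.7·(90.72 − 60)^(-0.1332) = 329.7·30.72^(-0.1332) = 329.7·0.63369 = 208.927.
G = 288.1·(90.72 − 60)^(-0.07551) = 288.1·30.72^(-0.07551) = 288.1·0.77212 = 222.448.
B = 255 by definition for t > 66.
Rounded: (209, 222, 255).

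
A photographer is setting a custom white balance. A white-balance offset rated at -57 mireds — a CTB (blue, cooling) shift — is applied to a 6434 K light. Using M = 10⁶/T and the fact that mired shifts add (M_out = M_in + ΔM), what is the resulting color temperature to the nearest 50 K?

10150 K

M_in = 10⁶/6434 = 155.42 mireds.
M_out = 155.42 + (-57) = 98.42 mireds.
T_out = 10⁶/98.42 = 10160.1 K → 10150 K.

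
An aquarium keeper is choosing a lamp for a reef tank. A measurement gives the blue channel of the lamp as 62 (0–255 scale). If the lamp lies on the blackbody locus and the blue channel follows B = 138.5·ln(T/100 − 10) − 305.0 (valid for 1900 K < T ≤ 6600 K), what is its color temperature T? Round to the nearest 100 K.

ln(t − 10) = (62 + 305.0) / 138.5 = 2.6498.
t − 10 = e^2.6498 = 14.151, so t = 24.151.
T = 100·t = 2415 K → 2400 K to the nearest 100 K.

2400 K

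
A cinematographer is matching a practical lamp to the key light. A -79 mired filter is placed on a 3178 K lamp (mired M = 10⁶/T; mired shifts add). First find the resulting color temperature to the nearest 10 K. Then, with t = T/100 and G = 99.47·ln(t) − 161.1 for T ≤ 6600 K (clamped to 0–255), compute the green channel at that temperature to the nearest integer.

M_in = 10⁶/3178 = 314.66; M_out = 314.66 + (-79) = 235.66.
T_out = 10⁶/235.66 = 4243.3 K → 4240 K; t = 42.4.
G = 99.47·ln 42.4 − 161.1 = 99.47·3.7471 − 161.1 = 211.629.
Rounded: 212.

212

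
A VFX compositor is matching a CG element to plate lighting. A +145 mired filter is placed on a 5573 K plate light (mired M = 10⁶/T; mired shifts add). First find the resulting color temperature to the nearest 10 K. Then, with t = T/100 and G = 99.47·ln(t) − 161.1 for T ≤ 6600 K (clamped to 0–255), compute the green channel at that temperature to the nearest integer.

M_in = 10⁶/5573 = 179.44; M_out = 179.44 + (+145) = 324.44.
T_out = 10⁶/324.44 = 3082.3 K → 3080 K; t = 30.8.
G = 99.47·ln 30.8 − 161.1 = 99.47·3.4275 − 161.1 = 179.835.
Rounded: 180.

180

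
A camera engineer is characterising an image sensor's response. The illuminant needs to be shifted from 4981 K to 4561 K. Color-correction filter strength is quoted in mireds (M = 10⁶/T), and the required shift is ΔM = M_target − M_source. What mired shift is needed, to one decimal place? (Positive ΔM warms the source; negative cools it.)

+18.5 mireds

M_source = 10⁶/4981 = 200.763; M_target = 10⁶/4561 = 219.250.
ΔM = 219.250 − 200.763 = 18.487 → +18.5 mireds, a warming shift.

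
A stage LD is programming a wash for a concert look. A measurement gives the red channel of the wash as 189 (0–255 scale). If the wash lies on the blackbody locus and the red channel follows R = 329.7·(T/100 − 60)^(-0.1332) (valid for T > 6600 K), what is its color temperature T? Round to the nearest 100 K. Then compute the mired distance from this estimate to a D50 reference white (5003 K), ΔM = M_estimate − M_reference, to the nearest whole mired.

(t − 60)^(-0.1332) = 189/329.7 = 0.57325.
t − 60 = 0.57325^(1/-0.1332) = 0.57325^(-7.508) = 65.199, so t = 125.199.
T = 100·t = 12520 K → 12500 K to the nearest 100 K.
M_estimate = 10⁶/12500 = 80.00; M_reference = 10⁶/5003 = 199.88.
ΔM = 80.00 − 199.88 = -119.88 → -120 mireds.

-120 mireds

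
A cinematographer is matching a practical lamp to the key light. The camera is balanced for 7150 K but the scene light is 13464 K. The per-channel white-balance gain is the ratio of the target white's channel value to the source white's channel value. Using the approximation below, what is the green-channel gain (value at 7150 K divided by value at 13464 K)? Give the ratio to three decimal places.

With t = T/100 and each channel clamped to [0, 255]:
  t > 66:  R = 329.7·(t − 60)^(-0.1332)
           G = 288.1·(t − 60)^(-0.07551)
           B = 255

At 13464 K (t = 134.64):
  G = 288.1·(134.64 − 60)^(-0.07551) = 288.1·74.64^(-0.07551) = 288.1·0.72206 = 208.025.
At 7150 K (t = 71.5):
  G = 288.1·(71.5 − 60)^(-0.07551) = 288.1·11.5^(-0.07551) = 288.1·0.83159 = 239.580.
Gain = 239.580 / 208.025 = 1.1517 → 1.152.

1.152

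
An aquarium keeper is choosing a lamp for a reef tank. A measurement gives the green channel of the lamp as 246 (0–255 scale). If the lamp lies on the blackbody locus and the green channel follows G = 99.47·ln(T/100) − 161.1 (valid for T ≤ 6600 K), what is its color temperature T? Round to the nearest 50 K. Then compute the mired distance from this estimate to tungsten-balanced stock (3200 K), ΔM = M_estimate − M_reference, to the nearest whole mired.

-146 mireds

ln t = (246 + 161.1) / 99.47 = 4.0927.
t = e^4.0927 = 59.901.
T = 100·t = 5990 K → 6000 K to the nearest 50 K.
M_estimate = 10⁶/6000 = 166.67; M_reference = 10⁶/3200 = 312.50.
ΔM = 166.67 − 312.50 = -145.83 → -146 mireds.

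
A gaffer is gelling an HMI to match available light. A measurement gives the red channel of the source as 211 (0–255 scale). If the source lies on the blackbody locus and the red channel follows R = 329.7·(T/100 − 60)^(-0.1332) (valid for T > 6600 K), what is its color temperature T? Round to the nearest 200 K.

(t − 60)^(-0.1332) = 211/329.7 = 0.63998.
t − 60 = 0.63998^(1/-0.1332) = 0.63998^(-7.508) = 28.525, so t = 88.525.
T = 100·t = 8853 K → 8800 K to the nearest 200 K.

8800 K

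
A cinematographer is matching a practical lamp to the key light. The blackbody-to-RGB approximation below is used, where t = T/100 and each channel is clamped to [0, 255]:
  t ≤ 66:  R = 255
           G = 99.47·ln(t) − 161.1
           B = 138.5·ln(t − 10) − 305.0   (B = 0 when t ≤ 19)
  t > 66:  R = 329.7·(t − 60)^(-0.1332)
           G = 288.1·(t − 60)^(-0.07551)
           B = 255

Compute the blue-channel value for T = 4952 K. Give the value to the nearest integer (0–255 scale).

204

t = 4952/100 = 49.52; the t ≤ 66 branch applies.
B = 138.5·ln(49.52 − 10) − 305.0 = 138.5·ln 39.52 − 305.0 = 138.5·3.6768 − 305.0 = 204.238.
Rounded: 204.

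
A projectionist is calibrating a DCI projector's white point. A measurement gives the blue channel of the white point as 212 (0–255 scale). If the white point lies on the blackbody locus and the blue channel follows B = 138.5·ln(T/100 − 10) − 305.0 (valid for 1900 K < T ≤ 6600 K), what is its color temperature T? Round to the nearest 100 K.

ln(t − 10) = (212 + 305.0) / 138.5 = 3.7329.
t − 10 = e^3.7329 = 41.798, so t = 51.798.
T = 100·t = 5180 K → 5200 K to the nearest 100 K.

5200 K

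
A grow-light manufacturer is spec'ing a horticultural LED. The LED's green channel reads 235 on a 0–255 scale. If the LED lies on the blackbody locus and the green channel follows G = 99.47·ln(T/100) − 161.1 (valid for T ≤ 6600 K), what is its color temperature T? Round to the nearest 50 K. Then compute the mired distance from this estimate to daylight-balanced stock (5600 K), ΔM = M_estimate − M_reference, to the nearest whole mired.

+8 mireds

ln t = (235 + 161.1) / 99.47 = 3.9821.
t = e^3.9821 = 53.630.
T = 100·t = 5363 K → 5350 K to the nearest 50 K.
M_estimate = 10⁶/5350 = 186.92; M_reference = 10⁶/5600 = 178.57.
ΔM = 186.92 − 178.57 = 8.34 → +8 mireds.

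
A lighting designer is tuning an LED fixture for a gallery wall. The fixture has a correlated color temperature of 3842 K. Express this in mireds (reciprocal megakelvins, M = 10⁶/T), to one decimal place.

M = 10⁶ / 3842 = 260.281 → 260.3 mireds.

260.3 mireds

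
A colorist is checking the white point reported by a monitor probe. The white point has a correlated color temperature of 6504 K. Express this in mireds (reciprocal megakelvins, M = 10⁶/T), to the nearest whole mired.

154 mireds

M = 10⁶ / 6504 = 153.752 → 154 mireds.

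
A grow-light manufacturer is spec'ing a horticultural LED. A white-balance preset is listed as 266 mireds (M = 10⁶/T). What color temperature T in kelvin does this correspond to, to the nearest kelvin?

3759 K

T = 10⁶ / 266 = 3759.40 K → 3759 K.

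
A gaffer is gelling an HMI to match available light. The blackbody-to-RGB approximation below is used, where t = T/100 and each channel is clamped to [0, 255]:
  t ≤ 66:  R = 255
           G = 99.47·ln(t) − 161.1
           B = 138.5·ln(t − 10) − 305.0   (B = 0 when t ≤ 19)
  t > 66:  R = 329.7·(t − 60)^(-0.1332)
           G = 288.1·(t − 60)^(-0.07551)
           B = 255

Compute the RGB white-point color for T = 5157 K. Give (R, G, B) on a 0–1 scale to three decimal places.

t = 5157/100 = 51.57; the t ≤ 66 branch applies.
R = 255 by definition for t ≤ 66.
G = 99.47·ln 51.57 − 161.1 = 99.47·3.9429 − 161.1 = 231.104.
B = 138.5·ln(51.57 − 10) − 305.0 = 138.5·ln 41.57 − 305.0 = 138.5·3.7274 − 305.0 = 211.242.
Dividing each by 255: (1.0000, 0.9063, 0.8284) → (1.000, 0.906, 0.828).

(1.000, 0.906, 0.828)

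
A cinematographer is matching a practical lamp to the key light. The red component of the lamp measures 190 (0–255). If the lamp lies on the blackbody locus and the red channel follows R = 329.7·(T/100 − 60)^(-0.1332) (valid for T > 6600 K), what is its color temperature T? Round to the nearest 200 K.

(t − 60)^(-0.1332) = 190/329.7 = 0.57628.
t − 60 = 0.57628^(1/-0.1332) = 0.57628^(-7.508) = 62.667, so t = 122.667.
T = 100·t = 12267 K → 12200 K to the nearest 200 K.

12200 K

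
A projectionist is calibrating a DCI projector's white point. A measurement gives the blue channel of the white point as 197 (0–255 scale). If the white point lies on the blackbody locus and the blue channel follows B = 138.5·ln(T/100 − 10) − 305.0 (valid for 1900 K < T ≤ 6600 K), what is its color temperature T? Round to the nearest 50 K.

ln(t − 10) = (197 + 305.0) / 138.5 = 3.6245.
t − 10 = e^3.6245 = 37.508, so t = 47.508.
T = 100·t = 4751 K → 4750 K to the nearest 50 K.

4750 K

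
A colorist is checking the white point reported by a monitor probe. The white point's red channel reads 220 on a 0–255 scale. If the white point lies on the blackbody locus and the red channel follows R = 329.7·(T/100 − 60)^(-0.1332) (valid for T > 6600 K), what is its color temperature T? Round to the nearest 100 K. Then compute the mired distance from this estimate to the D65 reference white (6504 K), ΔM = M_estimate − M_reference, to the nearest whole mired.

-30 mireds

(t − 60)^(-0.1332) = 220/329.7 = 0.66727.
t − 60 = 0.66727^(1/-0.1332) = 0.66727^(-7.508) = 20.847, so t = 80.847.
T = 100·t = 8085 K → 8100 K to the nearest 100 K.
M_estimate = 10⁶/8100 = 123.46; M_reference = 10⁶/6504 = 153.75.
ΔM = 123.46 − 153.75 = -30.29 → -30 mireds.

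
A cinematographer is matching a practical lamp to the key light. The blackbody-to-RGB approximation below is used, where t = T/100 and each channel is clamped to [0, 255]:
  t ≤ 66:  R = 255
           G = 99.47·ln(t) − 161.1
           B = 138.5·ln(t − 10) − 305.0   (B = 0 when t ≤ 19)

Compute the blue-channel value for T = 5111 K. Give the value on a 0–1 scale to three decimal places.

t = 5111/100 = 51.11; the t ≤ 66 branch applies.
B = 138.5·ln(51.11 − 10) − 305.0 = 138.5·ln 41.11 − 305.0 = 138.5·3.7163 − 305.0 = 209.701.
On a 0–1 scale: 209.701/255 = 0.8224 → 0.822.

0.822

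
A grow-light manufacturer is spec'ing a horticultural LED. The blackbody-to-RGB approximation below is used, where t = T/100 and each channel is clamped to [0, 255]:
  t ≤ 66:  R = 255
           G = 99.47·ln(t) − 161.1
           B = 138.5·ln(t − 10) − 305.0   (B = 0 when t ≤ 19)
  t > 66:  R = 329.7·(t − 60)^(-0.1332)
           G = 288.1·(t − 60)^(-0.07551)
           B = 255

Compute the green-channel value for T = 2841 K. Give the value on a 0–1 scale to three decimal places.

t = 2841/100 = 28.41; the t ≤ 66 branch applies.
G = 99.47·ln 28.41 − 161.1 = 99.47·3.3467 − 161.1 = 171.800.
On a 0–1 scale: 171.800/255 = 0.6737 → 0.674.

0.674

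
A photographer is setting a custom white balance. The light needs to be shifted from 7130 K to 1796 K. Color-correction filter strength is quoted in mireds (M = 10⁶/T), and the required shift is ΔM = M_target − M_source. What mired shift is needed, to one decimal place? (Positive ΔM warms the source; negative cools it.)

+416.5 mireds

M_source = 10⁶/7130 = 140.252; M_target = 10⁶/1796 = 556.793.
ΔM = 556.793 − 140.252 = 416.540 → +416.5 mireds, a warming shift.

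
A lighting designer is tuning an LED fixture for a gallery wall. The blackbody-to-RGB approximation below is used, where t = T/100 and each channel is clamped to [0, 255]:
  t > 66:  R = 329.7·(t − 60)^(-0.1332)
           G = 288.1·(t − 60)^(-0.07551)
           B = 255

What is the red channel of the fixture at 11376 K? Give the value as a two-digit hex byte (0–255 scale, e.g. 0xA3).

0xC2

t = 11376/100 = 113.76; the t > 66 branch applies.
R = 329.7·(113.76 − 60)^(-0.1332) = 329.7·53.76^(-0.1332) = 329.7·0.58817 = 193.920.
Rounded: 194; in hex, 0xC2.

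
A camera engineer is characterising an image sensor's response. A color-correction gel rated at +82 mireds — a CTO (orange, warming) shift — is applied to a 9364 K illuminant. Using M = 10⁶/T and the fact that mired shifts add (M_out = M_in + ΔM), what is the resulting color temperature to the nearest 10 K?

M_in = 10⁶/9364 = 106.79 mireds.
M_out = 106.79 + (+82) = 188.79 mireds.
T_out = 10⁶/188.79 = 5296.8 K → 5300 K.

5300 K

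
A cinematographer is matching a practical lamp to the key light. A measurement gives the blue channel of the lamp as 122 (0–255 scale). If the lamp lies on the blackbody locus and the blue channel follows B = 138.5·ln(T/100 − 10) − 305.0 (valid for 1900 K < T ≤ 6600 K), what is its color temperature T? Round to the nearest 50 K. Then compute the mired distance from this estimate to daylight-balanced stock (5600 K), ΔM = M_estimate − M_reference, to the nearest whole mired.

ln(t − 10) = (122 + 305.0) / 138.5 = 3.0830.
t − 10 = e^3.0830 = 21.824, so t = 31.824.
T = 100·t = 3182 K → 3200 K to the nearest 50 K.
M_estimate = 10⁶/3200 = 312.50; M_reference = 10⁶/5600 = 178.57.
ΔM = 312.50 − 178.57 = 133.93 → +134 mireds.

+134 mireds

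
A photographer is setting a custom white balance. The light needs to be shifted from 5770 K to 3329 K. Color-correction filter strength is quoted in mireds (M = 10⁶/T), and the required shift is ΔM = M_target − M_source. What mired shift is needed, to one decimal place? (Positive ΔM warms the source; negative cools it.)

M_source = 10⁶/5770 = 173.310; M_target = 10⁶/3329 = 300.391.
ΔM = 300.391 − 173.310 = 127.080 → +127.1 mireds, a warming shift.

+127.1 mireds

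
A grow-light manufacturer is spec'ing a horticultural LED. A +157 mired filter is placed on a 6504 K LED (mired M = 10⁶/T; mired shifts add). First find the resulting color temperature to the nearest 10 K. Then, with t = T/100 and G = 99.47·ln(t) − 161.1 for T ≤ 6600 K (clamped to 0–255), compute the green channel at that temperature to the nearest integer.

184

M_in = 10⁶/6504 = 153.75; M_out = 153.75 + (+157) = 310.75.
T_out = 10⁶/310.75 = 3218.0 K → 3220 K; t = 32.2.
G = 99.47·ln 32.2 − 161.1 = 99.47·3.4720 − 161.1 = 184.257.
Rounded: 184.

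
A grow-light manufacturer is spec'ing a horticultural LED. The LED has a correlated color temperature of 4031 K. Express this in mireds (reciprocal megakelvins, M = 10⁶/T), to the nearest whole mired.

M = 10⁶ / 4031 = 248.077 → 248 mireds.

248 mireds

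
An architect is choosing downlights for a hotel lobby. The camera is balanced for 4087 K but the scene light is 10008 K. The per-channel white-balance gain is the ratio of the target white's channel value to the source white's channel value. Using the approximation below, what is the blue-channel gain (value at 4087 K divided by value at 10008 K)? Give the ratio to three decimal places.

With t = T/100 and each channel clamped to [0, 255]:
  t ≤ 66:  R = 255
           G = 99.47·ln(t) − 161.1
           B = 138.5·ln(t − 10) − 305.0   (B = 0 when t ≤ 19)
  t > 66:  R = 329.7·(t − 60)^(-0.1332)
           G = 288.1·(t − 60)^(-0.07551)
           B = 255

At 10008 K (t = 100.08):
  B = 255 by definition for t > 66.
At 4087 K (t = 40.87):
  B = 138.5·ln(40.87 − 10) − 305.0 = 138.5·ln 30.87 − 305.0 = 138.5·3.4298 − 305.0 = 170.025.
Gain = 170.025 / 255.000 = 0.6668 → 0.667.

0.667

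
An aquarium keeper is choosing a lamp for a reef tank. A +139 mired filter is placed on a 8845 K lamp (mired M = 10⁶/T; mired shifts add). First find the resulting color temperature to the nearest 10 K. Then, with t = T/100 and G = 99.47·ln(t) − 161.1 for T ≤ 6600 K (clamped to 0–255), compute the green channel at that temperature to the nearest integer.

205

M_in = 10⁶/8845 = 113.06; M_out = 113.06 + (+139) = 252.06.
T_out = 10⁶/252.06 = 3967.3 K → 3970 K; t = 39.7.
G = 99.47·ln 39.7 − 161.1 = 99.47·3.6814 − 161.1 = 205.084.
Rounded: 205.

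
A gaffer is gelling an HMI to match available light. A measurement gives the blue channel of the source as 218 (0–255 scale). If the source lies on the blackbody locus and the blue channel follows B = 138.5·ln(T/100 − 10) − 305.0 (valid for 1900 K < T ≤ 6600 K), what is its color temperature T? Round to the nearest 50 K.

5350 K

ln(t − 10) = (218 + 305.0) / 138.5 = 3.7762.
t − 10 = e^3.7762 = 43.649, so t = 53.649.
T = 100·t = 5365 K → 5350 K to the nearest 50 K.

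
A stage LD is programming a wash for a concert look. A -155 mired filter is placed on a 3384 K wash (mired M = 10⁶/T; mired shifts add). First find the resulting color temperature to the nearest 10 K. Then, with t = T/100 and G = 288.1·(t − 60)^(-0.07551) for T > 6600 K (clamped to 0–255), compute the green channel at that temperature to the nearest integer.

240

M_in = 10⁶/3384 = 295.51; M_out = 295.51 + (-155) = 140.51.
T_out = 10⁶/140.51 = 7117.0 K → 7120 K; t = 71.2.
G = 288.1·(71.2 − 60)^(-0.07551) = 288.1·11.2^(-0.07551) = 288.1·0.83325 = 240.058.
Rounded: 240.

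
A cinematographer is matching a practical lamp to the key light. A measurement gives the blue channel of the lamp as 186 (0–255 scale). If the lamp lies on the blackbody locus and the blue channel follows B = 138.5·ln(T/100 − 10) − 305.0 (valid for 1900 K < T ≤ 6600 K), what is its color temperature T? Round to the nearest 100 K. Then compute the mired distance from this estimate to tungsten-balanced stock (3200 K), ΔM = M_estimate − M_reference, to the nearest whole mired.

ln(t − 10) = (186 + 305.0) / 138.5 = 3.5451.
t − 10 = e^3.5451 = 34.644, so t = 44.644.
T = 100·t = 4464 K → 4500 K to the nearest 100 K.
M_estimate = 10⁶/4500 = 222.22; M_reference = 10⁶/3200 = 312.50.
ΔM = 222.22 − 312.50 = -90.28 → -90 mireds.

-90 mireds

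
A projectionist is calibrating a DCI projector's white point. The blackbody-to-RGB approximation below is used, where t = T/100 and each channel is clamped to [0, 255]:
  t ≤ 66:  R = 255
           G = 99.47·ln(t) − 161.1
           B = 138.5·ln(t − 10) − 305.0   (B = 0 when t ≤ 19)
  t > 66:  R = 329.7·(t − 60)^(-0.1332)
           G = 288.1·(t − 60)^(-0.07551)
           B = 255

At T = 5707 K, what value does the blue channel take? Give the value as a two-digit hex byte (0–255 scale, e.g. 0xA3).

0xE4

t = 5707/100 = 57.07; the t ≤ 66 branch applies.
B = 138.5·ln(57.07 − 10) − 305.0 = 138.5·ln 47.07 − 305.0 = 138.5·3.8516 − 305.0 = 228.452.
Rounded: 228; in hex, 0xE4.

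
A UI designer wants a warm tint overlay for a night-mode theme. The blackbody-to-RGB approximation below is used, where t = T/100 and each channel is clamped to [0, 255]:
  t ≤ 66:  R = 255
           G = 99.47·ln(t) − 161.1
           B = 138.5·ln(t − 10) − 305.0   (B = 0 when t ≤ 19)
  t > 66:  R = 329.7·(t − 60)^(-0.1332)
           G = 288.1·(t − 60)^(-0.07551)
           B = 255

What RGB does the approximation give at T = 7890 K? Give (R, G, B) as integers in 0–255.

t = 7890/100 = 78.9; the t > 66 branch applies.
R = 329.7·(78.9 − 60)^(-0.1332) = 329.7·18.9^(-0.1332) = 329.7·0.67604 = 222.892.
G = 288.1·(78.9 − 60)^(-0.07551) = 288.1·18.9^(-0.07551) = 288.1·0.80097 = 230.758.
B = 255 by definition for t > 66.
Rounded: (223, 231, 255).

(223, 231, 255)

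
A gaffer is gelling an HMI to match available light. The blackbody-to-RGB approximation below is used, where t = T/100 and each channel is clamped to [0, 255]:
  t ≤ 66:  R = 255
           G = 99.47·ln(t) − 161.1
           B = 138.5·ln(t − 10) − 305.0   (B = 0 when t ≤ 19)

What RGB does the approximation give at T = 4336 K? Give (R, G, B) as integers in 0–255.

t = 4336/100 = 43.36; the t ≤ 66 branch applies.
R = 255 by definition for t ≤ 66.
G = 99.47·ln 43.36 − 161.1 = 99.47·3.7695 − 161.1 = 213.856.
B = 138.5·ln(43.36 − 10) − 305.0 = 138.5·ln 33.36 − 305.0 = 138.5·3.5074 − 305.0 = 180.769.
Rounded: (255, 214, 181).

(255, 214, 181)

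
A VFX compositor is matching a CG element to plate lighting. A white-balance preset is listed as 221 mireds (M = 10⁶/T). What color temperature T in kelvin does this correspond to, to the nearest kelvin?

T = 10⁶ / 221 = 4524.89 K → 4525 K.

4525 K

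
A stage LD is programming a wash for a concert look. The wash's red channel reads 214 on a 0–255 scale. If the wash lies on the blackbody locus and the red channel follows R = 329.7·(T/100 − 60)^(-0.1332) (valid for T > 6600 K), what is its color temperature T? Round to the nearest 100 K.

8600 K

(t − 60)^(-0.1332) = 214/329.7 = 0.64907.
t − 60 = 0.64907^(1/-0.1332) = 0.64907^(-7.508) = 25.657, so t = 85.657.
T = 100·t = 8566 K → 8600 K to the nearest 100 K.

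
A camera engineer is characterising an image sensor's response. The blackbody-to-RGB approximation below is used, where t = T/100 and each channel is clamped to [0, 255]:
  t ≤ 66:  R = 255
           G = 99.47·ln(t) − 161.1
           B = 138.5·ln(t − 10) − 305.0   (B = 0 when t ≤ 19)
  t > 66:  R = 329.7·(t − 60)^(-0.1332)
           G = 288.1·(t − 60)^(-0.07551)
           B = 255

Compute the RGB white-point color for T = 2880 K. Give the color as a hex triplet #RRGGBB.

#FFAD65

t = 2880/100 = 28.8; the t ≤ 66 branch applies.
R = 255 by definition for t ≤ 66.
G = 99.47·ln 28.8 − 161.1 = 99.47·3.3604 − 161.1 = 173.157.
B = 138.5·ln(28.8 − 10) − 305.0 = 138.5·ln 18.8 − 305.0 = 138.5·2.9339 − 305.0 = 101.339.
Rounded: (255, 173, 101).
In hex: #FFAD65.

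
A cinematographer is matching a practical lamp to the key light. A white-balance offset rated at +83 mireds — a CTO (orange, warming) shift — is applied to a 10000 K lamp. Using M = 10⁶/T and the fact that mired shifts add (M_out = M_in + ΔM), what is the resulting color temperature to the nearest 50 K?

M_in = 10⁶/10000 = 100.00 mireds.
M_out = 100.00 + (+83) = 183.00 mireds.
T_out = 10⁶/183.00 = 5464.5 K → 5450 K.

5450 K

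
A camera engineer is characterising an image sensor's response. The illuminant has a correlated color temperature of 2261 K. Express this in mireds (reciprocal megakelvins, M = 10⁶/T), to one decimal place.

442.3 mireds

M = 10⁶ / 2261 = 442.282 → 442.3 mireds.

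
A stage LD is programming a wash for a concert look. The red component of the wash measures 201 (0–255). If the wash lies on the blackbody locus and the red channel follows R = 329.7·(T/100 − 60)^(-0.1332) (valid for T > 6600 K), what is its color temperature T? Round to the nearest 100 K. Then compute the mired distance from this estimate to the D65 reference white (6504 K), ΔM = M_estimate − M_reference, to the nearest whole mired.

-55 mireds

(t − 60)^(-0.1332) = 201/329.7 = 0.60965.
t − 60 = 0.60965^(1/-0.1332) = 0.60965^(-7.508) = 41.071, so t = 101.071.
T = 100·t = 10107 K → 10100 K to the nearest 100 K.
M_estimate = 10⁶/10100 = 99.01; M_reference = 10⁶/6504 = 153.75.
ΔM = 99.01 − 153.75 = -54.74 → -55 mireds.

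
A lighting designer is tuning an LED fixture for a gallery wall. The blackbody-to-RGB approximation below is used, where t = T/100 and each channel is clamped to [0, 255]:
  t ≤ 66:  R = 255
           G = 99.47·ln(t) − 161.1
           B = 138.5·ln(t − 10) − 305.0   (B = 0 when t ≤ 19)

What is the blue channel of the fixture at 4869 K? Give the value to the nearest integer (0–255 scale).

t = 4869/100 = 48.69; the t ≤ 66 branch applies.
B = 138.5·ln(48.69 − 10) − 305.0 = 138.5·ln 38.69 − 305.0 = 138.5·3.6556 − 305.0 = 201.298.
Rounded: 201.

201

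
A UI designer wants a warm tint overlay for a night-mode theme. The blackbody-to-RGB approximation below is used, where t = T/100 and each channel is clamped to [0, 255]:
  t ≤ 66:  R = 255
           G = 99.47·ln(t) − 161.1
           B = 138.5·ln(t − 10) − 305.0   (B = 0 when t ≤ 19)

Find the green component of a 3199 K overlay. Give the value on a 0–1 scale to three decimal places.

0.720

t = 3199/100 = 31.99; the t ≤ 66 branch applies.
G = 99.47·ln 31.99 − 161.1 = 99.47·3.4654 − 161.1 = 183.606.
On a 0–1 scale: 183.606/255 = 0.7200 → 0.720.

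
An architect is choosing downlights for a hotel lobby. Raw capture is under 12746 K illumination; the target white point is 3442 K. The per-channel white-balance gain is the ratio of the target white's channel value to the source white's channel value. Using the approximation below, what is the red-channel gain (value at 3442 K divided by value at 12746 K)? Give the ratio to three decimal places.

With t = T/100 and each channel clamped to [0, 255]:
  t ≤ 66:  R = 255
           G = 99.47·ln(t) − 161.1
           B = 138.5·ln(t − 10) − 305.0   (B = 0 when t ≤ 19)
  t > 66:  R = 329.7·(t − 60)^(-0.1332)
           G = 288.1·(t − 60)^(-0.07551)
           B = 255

1.355

At 12746 K (t = 127.46):
  R = 329.7·(127.46 − 60)^(-0.1332) = 329.7·67.46^(-0.1332) = 329.7·0.57065 = 188.144.
At 3442 K (t = 34.42):
  R = 255 by definition for t ≤ 66.
Gain = 255.000 / 188.144 = 1.3553 → 1.355.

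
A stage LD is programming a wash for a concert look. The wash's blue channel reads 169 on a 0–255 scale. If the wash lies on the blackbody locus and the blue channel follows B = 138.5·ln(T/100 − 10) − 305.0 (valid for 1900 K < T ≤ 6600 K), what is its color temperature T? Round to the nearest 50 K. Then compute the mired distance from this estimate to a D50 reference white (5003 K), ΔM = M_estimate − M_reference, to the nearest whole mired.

+47 mireds

ln(t − 10) = (169 + 305.0) / 138.5 = 3.4224.
t − 10 = e^3.4224 = 30.642, so t = 40.642.
T = 100·t = 4064 K → 4050 K to the nearest 50 K.
M_estimate = 10⁶/4050 = 246.91; M_reference = 10⁶/5003 = 199.88.
ΔM = 246.91 − 199.88 = 47.03 → +47 mireds.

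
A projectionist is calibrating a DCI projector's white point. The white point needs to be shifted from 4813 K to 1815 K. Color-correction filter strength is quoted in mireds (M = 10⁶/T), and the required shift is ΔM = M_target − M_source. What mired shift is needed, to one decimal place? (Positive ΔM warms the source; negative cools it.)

+343.2 mireds

M_source = 10⁶/4813 = 207.771; M_target = 10⁶/1815 = 550.964.
ΔM = 550.964 − 207.771 = 343.194 → +343.2 mireds, a warming shift.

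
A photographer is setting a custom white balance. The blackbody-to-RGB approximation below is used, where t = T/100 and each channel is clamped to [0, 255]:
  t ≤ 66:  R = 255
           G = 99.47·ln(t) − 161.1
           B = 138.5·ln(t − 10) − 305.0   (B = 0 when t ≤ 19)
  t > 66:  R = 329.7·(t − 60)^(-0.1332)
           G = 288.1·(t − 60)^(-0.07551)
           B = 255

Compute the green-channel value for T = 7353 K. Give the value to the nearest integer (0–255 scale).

t = 7353/100 = 73.53; the t > 66 branch applies.
G = 288.1·(73.53 − 60)^(-0.07551) = 288.1·13.53^(-0.07551) = 288.1·0.82144 = 236.657.
Rounded: 237.

237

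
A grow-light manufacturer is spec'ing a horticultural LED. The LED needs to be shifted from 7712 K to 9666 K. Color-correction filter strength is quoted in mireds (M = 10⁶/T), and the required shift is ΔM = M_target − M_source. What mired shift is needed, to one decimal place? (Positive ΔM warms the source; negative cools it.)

-26.2 mireds

M_source = 10⁶/7712 = 129.668; M_target = 10⁶/9666 = 103.455.
ΔM = 103.455 − 129.668 = -26.213 → -26.2 mireds, a cooling shift.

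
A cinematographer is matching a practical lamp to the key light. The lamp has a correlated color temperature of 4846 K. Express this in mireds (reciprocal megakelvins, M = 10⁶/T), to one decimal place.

206.4 mireds

M = 10⁶ / 4846 = 206.356 → 206.4 mireds.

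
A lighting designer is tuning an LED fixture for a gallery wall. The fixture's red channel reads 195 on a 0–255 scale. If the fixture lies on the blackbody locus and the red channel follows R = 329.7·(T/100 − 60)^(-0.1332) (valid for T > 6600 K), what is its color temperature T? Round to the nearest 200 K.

11200 K

(t − 60)^(-0.1332) = 195/329.7 = 0.59145.
t − 60 = 0.59145^(1/-0.1332) = 0.59145^(-7.508) = 51.564, so t = 111.564.
T = 100·t = 11156 K → 11200 K to the nearest 200 K.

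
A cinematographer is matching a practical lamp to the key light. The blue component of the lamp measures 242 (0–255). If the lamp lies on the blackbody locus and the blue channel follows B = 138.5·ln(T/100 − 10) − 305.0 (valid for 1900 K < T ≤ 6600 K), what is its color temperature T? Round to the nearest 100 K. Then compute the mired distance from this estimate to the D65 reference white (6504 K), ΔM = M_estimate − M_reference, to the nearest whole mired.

+8 mireds

ln(t − 10) = (242 + 305.0) / 138.5 = 3.9495.
t − 10 = e^3.9495 = 51.907, so t = 61.907.
T = 100·t = 6191 K → 6200 K to the nearest 100 K.
M_estimate = 10⁶/6200 = 161.29; M_reference = 10⁶/6504 = 153.75.
ΔM = 161.29 − 153.75 = 7.54 → +8 mireds.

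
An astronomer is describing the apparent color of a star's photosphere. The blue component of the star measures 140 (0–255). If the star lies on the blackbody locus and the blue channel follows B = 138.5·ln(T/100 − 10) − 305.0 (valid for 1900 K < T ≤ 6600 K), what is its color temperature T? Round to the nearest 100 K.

ln(t − 10) = (140 + 305.0) / 138.5 = 3.2130.
t − 10 = e^3.2130 = 24.853, so t = 34.853.
T = 100·t = 3485 K → 3500 K to the nearest 100 K.

3500 K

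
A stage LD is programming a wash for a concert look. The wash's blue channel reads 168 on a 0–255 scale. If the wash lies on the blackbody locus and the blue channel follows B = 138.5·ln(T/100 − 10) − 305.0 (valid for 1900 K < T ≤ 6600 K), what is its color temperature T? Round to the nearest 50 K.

ln(t − 10) = (168 + 305.0) / 138.5 = 3.4152.
t − 10 = e^3.4152 = 30.422, so t = 40.422.
T = 100·t = 4042 K → 4050 K to the nearest 50 K.

4050 K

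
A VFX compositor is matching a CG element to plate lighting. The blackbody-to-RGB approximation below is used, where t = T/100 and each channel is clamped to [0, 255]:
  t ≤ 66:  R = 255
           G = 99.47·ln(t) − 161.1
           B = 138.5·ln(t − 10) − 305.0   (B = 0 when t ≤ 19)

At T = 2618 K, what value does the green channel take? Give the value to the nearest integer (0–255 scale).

164

t = 2618/100 = 26.18; the t ≤ 66 branch applies.
G = 99.47·ln 26.18 − 161.1 = 99.47·3.2650 − 161.1 = 163.669.
Rounded: 164.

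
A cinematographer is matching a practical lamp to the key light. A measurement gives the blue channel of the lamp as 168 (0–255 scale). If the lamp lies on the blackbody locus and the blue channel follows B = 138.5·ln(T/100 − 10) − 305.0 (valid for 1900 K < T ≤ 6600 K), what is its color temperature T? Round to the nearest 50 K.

ln(t − 10) = (168 + 305.0) / 138.5 = 3.4152.
t − 10 = e^3.4152 = 30.422, so t = 40.422.
T = 100·t = 4042 K → 4050 K to the nearest 50 K.

4050 K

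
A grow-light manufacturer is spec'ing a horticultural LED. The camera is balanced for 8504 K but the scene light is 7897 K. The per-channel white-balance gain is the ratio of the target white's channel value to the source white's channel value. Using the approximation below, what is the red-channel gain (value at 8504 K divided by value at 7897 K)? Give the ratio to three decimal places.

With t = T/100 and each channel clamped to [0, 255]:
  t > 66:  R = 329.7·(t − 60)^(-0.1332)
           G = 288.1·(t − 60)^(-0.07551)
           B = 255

0.964

At 7897 K (t = 78.97):
  R = 329.7·(78.97 − 60)^(-0.1332) = 329.7·18.97^(-0.1332) = 329.7·0.67571 = 222.782.
At 8504 K (t = 85.04):
  R = 329.7·(85.04 − 60)^(-0.1332) = 329.7·25.04^(-0.1332) = 329.7·0.65118 = 214.694.
Gain = 214.694 / 222.782 = 0.9637 → 0.964.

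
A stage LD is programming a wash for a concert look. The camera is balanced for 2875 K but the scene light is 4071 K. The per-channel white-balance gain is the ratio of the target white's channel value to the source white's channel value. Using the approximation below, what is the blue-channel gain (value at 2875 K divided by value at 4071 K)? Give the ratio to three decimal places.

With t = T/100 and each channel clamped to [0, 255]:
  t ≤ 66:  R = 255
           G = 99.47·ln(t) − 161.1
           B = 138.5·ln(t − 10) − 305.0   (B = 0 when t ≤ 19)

0.596

At 4071 K (t = 40.71):
  B = 138.5·ln(40.71 − 10) − 305.0 = 138.5·ln 30.71 − 305.0 = 138.5·3.4246 − 305.0 = 169.305.
At 2875 K (t = 28.75):
  B = 138.5·ln(28.75 − 10) − 305.0 = 138.5·ln 18.75 − 305.0 = 138.5·2.9312 − 305.0 = 100.970.
Gain = 100.970 / 169.305 = 0.5964 → 0.596.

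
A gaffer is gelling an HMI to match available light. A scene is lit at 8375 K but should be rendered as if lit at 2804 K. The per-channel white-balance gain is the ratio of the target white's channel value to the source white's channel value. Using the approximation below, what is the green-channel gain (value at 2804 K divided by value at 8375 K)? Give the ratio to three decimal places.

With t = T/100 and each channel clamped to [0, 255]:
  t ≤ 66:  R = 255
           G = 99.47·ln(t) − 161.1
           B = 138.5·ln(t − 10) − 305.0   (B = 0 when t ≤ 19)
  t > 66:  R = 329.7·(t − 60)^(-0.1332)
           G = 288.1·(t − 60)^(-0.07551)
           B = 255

0.752

At 8375 K (t = 83.75):
  G = 288.1·(83.75 − 60)^(-0.07551) = 288.1·23.75^(-0.07551) = 288.1·0.78727 = 226.812.
At 2804 K (t = 28.04):
  G = 99.47·ln 28.04 − 161.1 = 99.47·3.3336 − 161.1 = 170.496.
Gain = 170.496 / 226.812 = 0.7517 → 0.752.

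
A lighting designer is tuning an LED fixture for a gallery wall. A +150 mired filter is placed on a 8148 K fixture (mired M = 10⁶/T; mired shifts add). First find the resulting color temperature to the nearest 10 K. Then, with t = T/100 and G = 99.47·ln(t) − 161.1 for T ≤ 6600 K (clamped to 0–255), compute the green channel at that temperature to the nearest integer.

M_in = 10⁶/8148 = 122.73; M_out = 122.73 + (+150) = 272.73.
T_out = 10⁶/272.73 = 3666.6 K → 3670 K; t = 36.7.
G = 99.47·ln 36.7 − 161.1 = 99.47·3.6028 − 161.1 = 197.268.
Rounded: 197.

197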